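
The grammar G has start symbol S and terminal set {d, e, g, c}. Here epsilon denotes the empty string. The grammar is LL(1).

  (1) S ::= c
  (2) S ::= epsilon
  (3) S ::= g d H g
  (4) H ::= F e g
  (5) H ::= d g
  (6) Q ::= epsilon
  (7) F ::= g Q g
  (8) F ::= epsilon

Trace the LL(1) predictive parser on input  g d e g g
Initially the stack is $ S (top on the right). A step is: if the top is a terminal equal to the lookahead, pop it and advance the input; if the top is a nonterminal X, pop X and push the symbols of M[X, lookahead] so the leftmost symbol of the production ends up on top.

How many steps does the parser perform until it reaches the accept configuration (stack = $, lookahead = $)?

8

     Stack      Input        Action
  1  $ S        g d e g g $  expand S ::= g d H g
  2  $ g H d g  g d e g g $  match g
  3  $ g H d    d e g g $    match d
  4  $ g H      e g g $      expand H ::= F e g
  5  $ g g e F  e g g $      expand F ::= epsilon
  6  $ g g e    e g g $      match e
  7  $ g g      g g $        match g
  8  $ g        g $          match g
Accept reached after 8 steps.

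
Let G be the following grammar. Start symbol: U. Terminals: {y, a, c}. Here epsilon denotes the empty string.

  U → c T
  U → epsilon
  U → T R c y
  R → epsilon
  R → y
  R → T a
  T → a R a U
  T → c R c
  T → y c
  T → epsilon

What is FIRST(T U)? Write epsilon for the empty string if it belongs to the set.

{epsilon, a, c, y}

FIRST(T): from T→a R a U we get {a}; from T→c R c we get {c}; from T→y c we get {y}; from T→epsilon we get {epsilon}. So FIRST(T) = {epsilon, a, c, y}.
FIRST(R): from R→epsilon we get {epsilon}; from R→y we get {y}; from R→T a we get {a, c, y}. So FIRST(R) = {epsilon, a, c, y}.
FIRST(U): from U→c T we get {c}; from U→epsilon we get {epsilon}; from U→T R c y we get {a, c, y}. So FIRST(U) = {epsilon, a, c, y}.
FIRST(T U): take FIRST of each symbol in turn, carrying on past any symbol whose FIRST contains epsilon; result {epsilon, a, c, y}.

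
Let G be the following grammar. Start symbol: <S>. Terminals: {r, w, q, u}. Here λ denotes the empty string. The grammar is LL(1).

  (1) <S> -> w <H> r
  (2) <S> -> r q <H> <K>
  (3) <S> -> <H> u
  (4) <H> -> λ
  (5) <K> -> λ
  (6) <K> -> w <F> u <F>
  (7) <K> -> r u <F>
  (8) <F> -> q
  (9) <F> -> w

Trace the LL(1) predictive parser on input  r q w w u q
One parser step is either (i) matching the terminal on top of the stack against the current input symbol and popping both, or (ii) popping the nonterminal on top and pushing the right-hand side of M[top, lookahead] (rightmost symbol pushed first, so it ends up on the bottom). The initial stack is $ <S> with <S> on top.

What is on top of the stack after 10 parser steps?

      Stack          Input          Action
   1  $ <S>          r q w w u q $  expand <S> -> r q <H> <K>
   2  $ <K> <H> q r  r q w w u q $  match r
   3  $ <K> <H> q    q w w u q $    match q
   4  $ <K> <H>      w w u q $      expand <H> -> λ
   5  $ <K>          w w u q $      expand <K> -> w <F> u <F>
   6  $ <F> u <F> w  w w u q $      match w
   7  $ <F> u <F>    w u q $        expand <F> -> w
   8  $ <F> u w      w u q $        match w
   9  $ <F> u        u q $          match u
  10  $ <F>          q $            expand <F> -> q
Stack after step 10: $ q (top = q).

q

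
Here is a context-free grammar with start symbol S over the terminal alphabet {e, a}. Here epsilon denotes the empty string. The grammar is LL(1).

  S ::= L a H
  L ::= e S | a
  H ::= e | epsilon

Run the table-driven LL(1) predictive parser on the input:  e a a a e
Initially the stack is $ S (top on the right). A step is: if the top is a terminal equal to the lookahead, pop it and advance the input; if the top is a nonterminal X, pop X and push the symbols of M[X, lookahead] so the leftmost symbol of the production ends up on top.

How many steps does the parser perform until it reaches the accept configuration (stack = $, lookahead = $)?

step 1: stack=$ S  input=e a a a e $  — expand S ::= L a H
step 2: stack=$ H a L  input=e a a a e $  — expand L ::= e S
step 3: stack=$ H a S e  input=e a a a e $  — match e
step 4: stack=$ H a S  input=a a a e $  — expand S ::= L a H
step 5: stack=$ H a H a L  input=a a a e $  — expand L ::= a
step 6: stack=$ H a H a a  input=a a a e $  — match a
step 7: stack=$ H a H a  input=a a e $  — match a
step 8: stack=$ H a H  input=a e $  — expand H ::= epsilon
step 9: stack=$ H a  input=a e $  — match a
step 10: stack=$ H  input=e $  — expand H ::= e
step 11: stack=$ e  input=e $  — match e
Accept reached after 11 steps.

11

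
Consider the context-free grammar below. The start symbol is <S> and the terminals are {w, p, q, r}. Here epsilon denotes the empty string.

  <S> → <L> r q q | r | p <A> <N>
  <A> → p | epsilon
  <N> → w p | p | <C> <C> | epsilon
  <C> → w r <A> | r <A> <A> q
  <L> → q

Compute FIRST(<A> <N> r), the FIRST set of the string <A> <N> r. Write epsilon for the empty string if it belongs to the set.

{p, r, w}

FIRST(<A>): from <A>→p we get {p}; from <A>→epsilon we get {epsilon}. So FIRST(<A>) = {epsilon, p}.
FIRST(<C>): from <C>→w r <A> we get {w}; from <C>→r <A> <A> q we get {r}. So FIRST(<C>) = {r, w}.
FIRST(<L>): from <L>→q we get {q}. So FIRST(<L>) = {q}.
FIRST(<S>): from <S>→<L> r q q we get {q}; from <S>→r we get {r}; from <S>→p <A> <N> we get {p}. So FIRST(<S>) = {p, q, r}.
FIRST(<N>): from <N>→w p we get {w}; from <N>→p we get {p}; from <N>→<C> <C> we get {r, w}; from <N>→epsilon we get {epsilon}. So FIRST(<N>) = {epsilon, p, r, w}.
FIRST(<A> <N> r): take FIRST of each symbol in turn, carrying on past any symbol whose FIRST contains epsilon; result {p, r, w}.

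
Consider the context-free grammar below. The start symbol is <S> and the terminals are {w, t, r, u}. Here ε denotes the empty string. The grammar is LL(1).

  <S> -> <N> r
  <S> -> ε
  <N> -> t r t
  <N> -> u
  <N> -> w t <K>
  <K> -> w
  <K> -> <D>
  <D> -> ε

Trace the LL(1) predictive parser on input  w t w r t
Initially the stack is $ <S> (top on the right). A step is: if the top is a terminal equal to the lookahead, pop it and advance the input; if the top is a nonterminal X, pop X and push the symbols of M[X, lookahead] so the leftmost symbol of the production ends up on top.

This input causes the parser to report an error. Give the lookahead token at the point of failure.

     Stack        Input        Action
  1  $ <S>        w t w r t $  expand <S> -> <N> r
  2  $ r <N>      w t w r t $  expand <N> -> w t <K>
  3  $ r <K> t w  w t w r t $  match w
  4  $ r <K> t    t w r t $    match t
  5  $ r <K>      w r t $      expand <K> -> w
  6  $ r w        w r t $      match w
  7  $ r          r t $        match r
  8  $            t $          error: stack empty but input remains

t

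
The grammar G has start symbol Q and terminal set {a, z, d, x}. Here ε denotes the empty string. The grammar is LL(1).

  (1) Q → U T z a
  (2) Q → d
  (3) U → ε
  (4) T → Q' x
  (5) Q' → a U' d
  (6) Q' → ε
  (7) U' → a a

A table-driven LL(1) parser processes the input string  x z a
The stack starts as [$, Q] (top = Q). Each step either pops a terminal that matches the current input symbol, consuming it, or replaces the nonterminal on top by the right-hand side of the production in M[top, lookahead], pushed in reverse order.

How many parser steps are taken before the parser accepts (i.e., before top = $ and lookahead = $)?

step 1: stack=$ Q  input=x z a $  — expand Q → U T z a
step 2: stack=$ a z T U  input=x z a $  — expand U → ε
step 3: stack=$ a z T  input=x z a $  — expand T → Q' x
step 4: stack=$ a z x Q'  input=x z a $  — expand Q' → ε
step 5: stack=$ a z x  input=x z a $  — match x
step 6: stack=$ a z  input=z a $  — match z
step 7: stack=$ a  input=a $  — match a
Accept reached after 7 steps.

7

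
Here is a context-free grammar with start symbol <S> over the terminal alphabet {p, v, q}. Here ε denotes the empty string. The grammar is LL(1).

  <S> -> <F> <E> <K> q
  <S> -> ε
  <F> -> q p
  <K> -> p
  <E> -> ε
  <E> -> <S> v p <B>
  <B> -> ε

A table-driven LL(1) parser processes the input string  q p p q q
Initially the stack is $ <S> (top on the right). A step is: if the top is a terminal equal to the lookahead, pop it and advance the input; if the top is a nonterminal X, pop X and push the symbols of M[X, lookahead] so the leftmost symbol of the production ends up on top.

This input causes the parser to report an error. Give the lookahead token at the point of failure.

step 1: stack=$ <S>  input=q p p q q $  — expand <S> -> <F> <E> <K> q
step 2: stack=$ q <K> <E> <F>  input=q p p q q $  — expand <F> -> q p
step 3: stack=$ q <K> <E> p q  input=q p p q q $  — match q
step 4: stack=$ q <K> <E> p  input=p p q q $  — match p
step 5: stack=$ q <K> <E>  input=p q q $  — expand <E> -> ε
step 6: stack=$ q <K>  input=p q q $  — expand <K> -> p
step 7: stack=$ q p  input=p q q $  — match p
step 8: stack=$ q  input=q q $  — match q
step 9: stack=$  input=q $  — error: stack empty but input remains

q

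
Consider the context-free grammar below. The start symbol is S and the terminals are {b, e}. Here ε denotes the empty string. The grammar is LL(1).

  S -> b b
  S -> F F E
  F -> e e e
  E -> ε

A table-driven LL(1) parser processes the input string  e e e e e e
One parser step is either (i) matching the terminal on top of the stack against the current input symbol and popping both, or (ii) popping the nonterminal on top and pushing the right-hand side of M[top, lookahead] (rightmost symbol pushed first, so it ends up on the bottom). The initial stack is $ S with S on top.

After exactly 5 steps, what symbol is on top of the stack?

step 1: stack=$ S  input=e e e e e e $  — expand S -> F F E
step 2: stack=$ E F F  input=e e e e e e $  — expand F -> e e e
step 3: stack=$ E F e e e  input=e e e e e e $  — match e
step 4: stack=$ E F e e  input=e e e e e $  — match e
step 5: stack=$ E F e  input=e e e e $  — match e
Stack after step 5: $ E F (top = F).

F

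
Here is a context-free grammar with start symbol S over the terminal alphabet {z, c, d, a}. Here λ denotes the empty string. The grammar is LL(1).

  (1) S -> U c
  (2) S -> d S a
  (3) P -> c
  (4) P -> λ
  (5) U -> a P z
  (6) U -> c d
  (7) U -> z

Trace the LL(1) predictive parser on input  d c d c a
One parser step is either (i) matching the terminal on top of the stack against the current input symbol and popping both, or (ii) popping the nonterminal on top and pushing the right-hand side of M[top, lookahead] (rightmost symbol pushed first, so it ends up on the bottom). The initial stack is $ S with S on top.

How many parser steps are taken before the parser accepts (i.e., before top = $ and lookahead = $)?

8

     Stack      Input        Action
  1  $ S        d c d c a $  expand S -> d S a
  2  $ a S d    d c d c a $  match d
  3  $ a S      c d c a $    expand S -> U c
  4  $ a c U    c d c a $    expand U -> c d
  5  $ a c d c  c d c a $    match c
  6  $ a c d    d c a $      match d
  7  $ a c      c a $        match c
  8  $ a        a $          match a
Accept reached after 8 steps.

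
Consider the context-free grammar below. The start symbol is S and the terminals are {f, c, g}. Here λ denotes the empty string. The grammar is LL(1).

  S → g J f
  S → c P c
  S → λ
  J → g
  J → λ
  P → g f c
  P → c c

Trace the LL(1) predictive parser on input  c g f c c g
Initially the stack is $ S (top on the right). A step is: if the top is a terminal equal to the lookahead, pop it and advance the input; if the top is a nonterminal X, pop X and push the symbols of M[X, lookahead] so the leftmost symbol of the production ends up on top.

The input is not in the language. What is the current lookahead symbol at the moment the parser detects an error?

g

     Stack      Input          Action
  1  $ S        c g f c c g $  expand S → c P c
  2  $ c P c    c g f c c g $  match c
  3  $ c P      g f c c g $    expand P → g f c
  4  $ c c f g  g f c c g $    match g
  5  $ c c f    f c c g $      match f
  6  $ c c      c c g $        match c
  7  $ c        c g $          match c
  8  $          g $            error: stack empty but input remains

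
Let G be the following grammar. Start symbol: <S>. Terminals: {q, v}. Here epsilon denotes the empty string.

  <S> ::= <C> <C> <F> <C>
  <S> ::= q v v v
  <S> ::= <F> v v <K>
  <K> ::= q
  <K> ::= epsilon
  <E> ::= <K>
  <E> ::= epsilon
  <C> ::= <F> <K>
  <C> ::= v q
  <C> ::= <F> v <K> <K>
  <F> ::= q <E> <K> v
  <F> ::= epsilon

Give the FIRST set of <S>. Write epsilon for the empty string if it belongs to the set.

{epsilon, q, v}

FIRST(<K>) = {epsilon, q}
FIRST(<F>) = {epsilon, q}
FIRST(<E>) = {epsilon, q}  (via <K>)
FIRST(<C>) = {epsilon, q, v}  (via <F> <K>, <F> v <K> <K>)
FIRST(<S>) = {epsilon, q, v}  (via <C> <C> <F> <C>, <F> v v <K>)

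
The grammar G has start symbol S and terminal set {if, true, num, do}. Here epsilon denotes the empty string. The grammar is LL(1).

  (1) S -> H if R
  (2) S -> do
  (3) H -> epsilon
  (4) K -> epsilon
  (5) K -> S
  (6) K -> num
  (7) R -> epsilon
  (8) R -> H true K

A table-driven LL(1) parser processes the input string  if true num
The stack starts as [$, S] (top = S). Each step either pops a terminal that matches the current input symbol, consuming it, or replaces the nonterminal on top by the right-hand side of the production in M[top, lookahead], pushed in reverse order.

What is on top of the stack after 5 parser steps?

true

step 1: stack=$ S  input=if true num $  — expand S -> H if R
step 2: stack=$ R if H  input=if true num $  — expand H -> epsilon
step 3: stack=$ R if  input=if true num $  — match if
step 4: stack=$ R  input=true num $  — expand R -> H true K
step 5: stack=$ K true H  input=true num $  — expand H -> epsilon
Stack after step 5: $ K true (top = true).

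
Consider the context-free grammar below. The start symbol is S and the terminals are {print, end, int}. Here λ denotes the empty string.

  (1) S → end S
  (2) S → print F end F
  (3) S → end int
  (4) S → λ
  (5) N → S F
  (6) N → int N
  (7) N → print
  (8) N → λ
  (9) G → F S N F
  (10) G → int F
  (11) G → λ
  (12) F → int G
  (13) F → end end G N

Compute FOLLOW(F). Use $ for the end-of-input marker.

FIRST(S): from S→end S we get {end}; from S→print F end F we get {print}; from S→end int we get {end}; from S→λ we get {λ}. So FIRST(S) = {λ, end, print}.
FIRST(F): from F→int G we get {int}; from F→end end G N we get {end}. So FIRST(F) = {end, int}.
FIRST(N): from N→S F we get {end, int, print}; from N→int N we get {int}; from N→print we get {print}; from N→λ we get {λ}. So FIRST(N) = {λ, end, int, print}.
FIRST(G): from G→F S N F we get {end, int}; from G→int F we get {int}; from G→λ we get {λ}. So FIRST(G) = {λ, end, int}.
FOLLOW(S) includes $ since S is the start symbol.
FOLLOW(S): in S→end S, the suffix after S is empty (adds nothing new); in N→S F, S is followed by F with FIRST {end, int}; in G→F S N F, S is followed by N F with FIRST {end, int, print}. Thus FOLLOW(S) = {$, end, int, print}.
FOLLOW(N): in N→int N, the suffix after N is empty (adds nothing new); in G→F S N F, N is followed by F with FIRST {end, int}; in F→end end G N, the suffix after N is empty, so FOLLOW(N) ⊇ FOLLOW(F) = {$, end, int, print}. Thus FOLLOW(N) = {$, end, int, print}.
FOLLOW(G): in F→int G, the suffix after G is empty, so FOLLOW(G) ⊇ FOLLOW(F) = {$, end, int, print}; in F→end end G N, G is followed by N with FIRST {λ, end, int, print}; in F→end end G N, the suffix after G is nullable, so FOLLOW(G) ⊇ FOLLOW(F) = {$, end, int, print}. Thus FOLLOW(G) = {$, end, int, print}.
FOLLOW(F): in S→print F end F (occurrence 1), F is followed by end F with FIRST {end}; in S→print F end F (occurrence 2), the suffix after F is empty, so FOLLOW(F) ⊇ FOLLOW(S) = {$, end, int, print}; in N→S F, the suffix after F is empty, so FOLLOW(F) ⊇ FOLLOW(N) = {$, end, int, print}; in G→F S N F (occurrence 1), F is followed by S N F with FIRST {end, int, print}; in G→F S N F (occurrence 2), the suffix after F is empty, so FOLLOW(F) ⊇ FOLLOW(G) = {$, end, int, print}; in G→int F, the suffix after F is empty, so FOLLOW(F) ⊇ FOLLOW(G) = {$, end, int, print}. Thus FOLLOW(F) = {$, end, int, print}.

{$, end, int, print}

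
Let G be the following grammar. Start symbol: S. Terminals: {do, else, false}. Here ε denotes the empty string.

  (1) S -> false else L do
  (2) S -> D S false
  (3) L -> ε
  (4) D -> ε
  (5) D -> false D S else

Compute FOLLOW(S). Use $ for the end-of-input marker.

FIRST(L): from L->ε we get {ε}. So FIRST(L) = {ε}.
FIRST(D): from D->ε we get {ε}; from D->false D S else we get {false}. So FIRST(D) = {ε, false}.
FIRST(S): from S->false else L do we get {false}; from S->D S false we get {false}. So FIRST(S) = {false}.
FOLLOW(S) includes $ since S is the start symbol.
FOLLOW(S): in S->D S false, S is followed by false with FIRST {false}; in D->false D S else, S is followed by else with FIRST {else}. Thus FOLLOW(S) = {$, else, false}.
FOLLOW(L): in S->false else L do, L is followed by do with FIRST {do}. Thus FOLLOW(L) = {do}.
FOLLOW(D): in S->D S false, D is followed by S false with FIRST {false}; in D->false D S else, D is followed by S else with FIRST {false}. Thus FOLLOW(D) = {false}.

{$, else, false}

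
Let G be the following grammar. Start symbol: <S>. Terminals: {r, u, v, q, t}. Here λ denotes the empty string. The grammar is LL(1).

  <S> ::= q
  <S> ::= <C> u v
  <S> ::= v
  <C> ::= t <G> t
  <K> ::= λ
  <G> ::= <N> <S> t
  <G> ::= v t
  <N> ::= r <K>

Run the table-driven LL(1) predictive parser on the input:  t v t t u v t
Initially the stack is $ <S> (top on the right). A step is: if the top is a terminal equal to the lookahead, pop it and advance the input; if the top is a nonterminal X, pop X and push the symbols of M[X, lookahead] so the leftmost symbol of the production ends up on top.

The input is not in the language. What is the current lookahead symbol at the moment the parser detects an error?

step 1: stack=$ <S>  input=t v t t u v t $  — expand <S> ::= <C> u v
step 2: stack=$ v u <C>  input=t v t t u v t $  — expand <C> ::= t <G> t
step 3: stack=$ v u t <G> t  input=t v t t u v t $  — match t
step 4: stack=$ v u t <G>  input=v t t u v t $  — expand <G> ::= v t
step 5: stack=$ v u t t v  input=v t t u v t $  — match v
step 6: stack=$ v u t t  input=t t u v t $  — match t
step 7: stack=$ v u t  input=t u v t $  — match t
step 8: stack=$ v u  input=u v t $  — match u
step 9: stack=$ v  input=v t $  — match v
step 10: stack=$  input=t $  — error: stack empty but input remains

t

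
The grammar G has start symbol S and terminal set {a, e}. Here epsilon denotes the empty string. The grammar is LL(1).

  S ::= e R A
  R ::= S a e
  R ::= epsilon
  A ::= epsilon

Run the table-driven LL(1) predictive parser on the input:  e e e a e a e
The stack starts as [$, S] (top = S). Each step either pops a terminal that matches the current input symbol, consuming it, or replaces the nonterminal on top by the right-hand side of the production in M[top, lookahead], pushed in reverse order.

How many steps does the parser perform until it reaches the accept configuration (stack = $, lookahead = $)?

      Stack                Input            Action
   1  $ S                  e e e a e a e $  expand S ::= e R A
   2  $ A R e              e e e a e a e $  match e
   3  $ A R                e e a e a e $    expand R ::= S a e
   4  $ A e a S            e e a e a e $    expand S ::= e R A
   5  $ A e a A R e        e e a e a e $    match e
   6  $ A e a A R          e a e a e $      expand R ::= S a e
   7  $ A e a A e a S      e a e a e $      expand S ::= e R A
   8  $ A e a A e a A R e  e a e a e $      match e
   9  $ A e a A e a A R    a e a e $        expand R ::= epsilon
  10  $ A e a A e a A      a e a e $        expand A ::= epsilon
  11  $ A e a A e a        a e a e $        match a
  12  $ A e a A e          e a e $          match e
  13  $ A e a A            a e $            expand A ::= epsilon
  14  $ A e a              a e $            match a
  15  $ A e                e $              match e
  16  $ A                  $                expand A ::= epsilon
Accept reached after 16 steps.

16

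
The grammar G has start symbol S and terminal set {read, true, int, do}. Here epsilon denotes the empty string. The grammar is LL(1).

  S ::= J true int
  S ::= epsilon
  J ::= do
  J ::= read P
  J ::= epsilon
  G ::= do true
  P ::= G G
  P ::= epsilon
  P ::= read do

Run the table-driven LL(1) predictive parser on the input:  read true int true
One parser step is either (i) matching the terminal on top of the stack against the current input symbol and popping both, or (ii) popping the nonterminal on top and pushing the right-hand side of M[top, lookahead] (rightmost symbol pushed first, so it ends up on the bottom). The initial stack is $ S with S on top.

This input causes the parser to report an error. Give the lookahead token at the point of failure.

step 1: stack=$ S  input=read true int true $  — expand S ::= J true int
step 2: stack=$ int true J  input=read true int true $  — expand J ::= read P
step 3: stack=$ int true P read  input=read true int true $  — match read
step 4: stack=$ int true P  input=true int true $  — expand P ::= epsilon
step 5: stack=$ int true  input=true int true $  — match true
step 6: stack=$ int  input=int true $  — match int
step 7: stack=$  input=true $  — error: stack empty but input remains

true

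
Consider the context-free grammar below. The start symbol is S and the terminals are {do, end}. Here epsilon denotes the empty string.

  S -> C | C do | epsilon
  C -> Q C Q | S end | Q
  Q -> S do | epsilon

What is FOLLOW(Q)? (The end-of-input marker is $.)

FIRST(S): from S->C we get {epsilon, do, end}; from S->C do we get {do, end}; from S->epsilon we get {epsilon}. So FIRST(S) = {epsilon, do, end}.
FIRST(Q): from Q->S do we get {do, end}; from Q->epsilon we get {epsilon}. So FIRST(Q) = {epsilon, do, end}.
FIRST(C): from C->Q C Q we get {epsilon, do, end}; from C->S end we get {do, end}; from C->Q we get {epsilon, do, end}. So FIRST(C) = {epsilon, do, end}.
FOLLOW(S) includes $ since S is the start symbol.
FOLLOW(S): in C->S end, S is followed by end with FIRST {end}; in Q->S do, S is followed by do with FIRST {do}. Thus FOLLOW(S) = {$, do, end}.
FOLLOW(C): in S->C, the suffix after C is empty, so FOLLOW(C) ⊇ FOLLOW(S) = {$, do, end}; in S->C do, C is followed by do with FIRST {do}; in C->Q C Q, C is followed by Q with FIRST {epsilon, do, end}; in C->Q C Q, the suffix after C is nullable (adds nothing new). Thus FOLLOW(C) = {$, do, end}.
FOLLOW(Q): in C->Q C Q (occurrence 1), Q is followed by C Q with FIRST {epsilon, do, end}; in C->Q C Q (occurrence 1), the suffix after Q is nullable, so FOLLOW(Q) ⊇ FOLLOW(C) = {$, do, end}; in C->Q C Q (occurrence 2), the suffix after Q is empty, so FOLLOW(Q) ⊇ FOLLOW(C) = {$, do, end}; in C->Q, the suffix after Q is empty, so FOLLOW(Q) ⊇ FOLLOW(C) = {$, do, end}. Thus FOLLOW(Q) = {$, do, end}.

{$, do, end}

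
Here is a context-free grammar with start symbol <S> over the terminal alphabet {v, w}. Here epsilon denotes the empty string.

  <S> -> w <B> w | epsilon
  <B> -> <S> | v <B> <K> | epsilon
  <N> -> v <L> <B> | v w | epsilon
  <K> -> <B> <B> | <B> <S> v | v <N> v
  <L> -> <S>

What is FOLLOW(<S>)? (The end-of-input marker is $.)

FIRST(<S>) = {epsilon, w}
FIRST(<N>) = {epsilon, v}
FIRST(<B>) = {epsilon, v, w}  (via <S>)
FIRST(<L>) = {epsilon, w}  (via <S>)
FIRST(<K>) = {epsilon, v, w}  (via <B> <B>, <B> <S> v)
FOLLOW(<S>) includes $ since <S> is the start symbol.
FOLLOW(<N>): in <K>->v <N> v, <N> is followed by v with FIRST {v}. Thus FOLLOW(<N>) = {v}.
FOLLOW(<L>): in <N>->v <L> <B>, <L> is followed by <B> with FIRST {epsilon, v, w}; in <N>->v <L> <B>, the suffix after <L> is nullable, so FOLLOW(<L>) ⊇ FOLLOW(<N>) = {v}. Thus FOLLOW(<L>) = {v, w}.
FOLLOW(<S>): in <B>-><S>, the suffix after <S> is empty, so FOLLOW(<S>) ⊇ FOLLOW(<B>) = {v, w}; in <K>-><B> <S> v, <S> is followed by v with FIRST {v}; in <L>-><S>, the suffix after <S> is empty, so FOLLOW(<S>) ⊇ FOLLOW(<L>) = {v, w}. Thus FOLLOW(<S>) = {$, v, w}.
FOLLOW(<B>): in <S>->w <B> w, <B> is followed by w with FIRST {w}; in <B>->v <B> <K>, <B> is followed by <K> with FIRST {epsilon, v, w}; in <B>->v <B> <K>, the suffix after <B> is nullable (adds nothing new); in <N>->v <L> <B>, the suffix after <B> is empty, so FOLLOW(<B>) ⊇ FOLLOW(<N>) = {v}; in <K>-><B> <B> (occurrence 1), <B> is followed by <B> with FIRST {epsilon, v, w}; in <K>-><B> <B> (occurrence 1), the suffix after <B> is nullable, so FOLLOW(<B>) ⊇ FOLLOW(<K>) = {v, w}; in <K>-><B> <B> (occurrence 2), the suffix after <B> is empty, so FOLLOW(<B>) ⊇ FOLLOW(<K>) = {v, w}; in <K>-><B> <S> v, <B> is followed by <S> v with FIRST {v, w}. Thus FOLLOW(<B>) = {v, w}.
FOLLOW(<K>): in <B>->v <B> <K>, the suffix after <K> is empty, so FOLLOW(<K>) ⊇ FOLLOW(<B>) = {v, w}. Thus FOLLOW(<K>) = {v, w}.

{$, v, w}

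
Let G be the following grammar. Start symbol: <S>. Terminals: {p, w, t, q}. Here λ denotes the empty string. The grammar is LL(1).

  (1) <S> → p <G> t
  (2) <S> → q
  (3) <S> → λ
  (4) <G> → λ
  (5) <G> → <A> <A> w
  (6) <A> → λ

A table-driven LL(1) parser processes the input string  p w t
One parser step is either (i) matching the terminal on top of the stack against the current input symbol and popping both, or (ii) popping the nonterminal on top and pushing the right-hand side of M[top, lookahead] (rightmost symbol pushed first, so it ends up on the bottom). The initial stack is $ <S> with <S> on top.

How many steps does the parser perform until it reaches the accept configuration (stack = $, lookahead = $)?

step 1: stack=$ <S>  input=p w t $  — expand <S> → p <G> t
step 2: stack=$ t <G> p  input=p w t $  — match p
step 3: stack=$ t <G>  input=w t $  — expand <G> → <A> <A> w
step 4: stack=$ t w <A> <A>  input=w t $  — expand <A> → λ
step 5: stack=$ t w <A>  input=w t $  — expand <A> → λ
step 6: stack=$ t w  input=w t $  — match w
step 7: stack=$ t  input=t $  — match t
Accept reached after 7 steps.

7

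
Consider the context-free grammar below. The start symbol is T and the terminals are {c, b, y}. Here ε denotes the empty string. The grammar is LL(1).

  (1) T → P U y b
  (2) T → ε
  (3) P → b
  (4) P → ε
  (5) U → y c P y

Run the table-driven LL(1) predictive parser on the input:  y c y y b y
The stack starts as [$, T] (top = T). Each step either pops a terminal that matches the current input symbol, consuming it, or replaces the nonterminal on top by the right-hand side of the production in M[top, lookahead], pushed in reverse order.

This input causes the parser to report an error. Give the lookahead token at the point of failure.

      Stack          Input          Action
   1  $ T            y c y y b y $  expand T → P U y b
   2  $ b y U P      y c y y b y $  expand P → ε
   3  $ b y U        y c y y b y $  expand U → y c P y
   4  $ b y y P c y  y c y y b y $  match y
   5  $ b y y P c    c y y b y $    match c
   6  $ b y y P      y y b y $      expand P → ε
   7  $ b y y        y y b y $      match y
   8  $ b y          y b y $        match y
   9  $ b            b y $          match b
  10  $              y $            error: stack empty but input remains

y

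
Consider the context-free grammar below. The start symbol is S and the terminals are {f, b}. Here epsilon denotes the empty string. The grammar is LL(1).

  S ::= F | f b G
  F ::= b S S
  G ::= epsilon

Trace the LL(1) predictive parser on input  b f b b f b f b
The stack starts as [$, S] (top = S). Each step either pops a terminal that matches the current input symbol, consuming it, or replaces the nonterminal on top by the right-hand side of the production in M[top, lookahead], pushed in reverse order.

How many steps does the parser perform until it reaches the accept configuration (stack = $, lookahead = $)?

step 1: stack=$ S  input=b f b b f b f b $  — expand S ::= F
step 2: stack=$ F  input=b f b b f b f b $  — expand F ::= b S S
step 3: stack=$ S S b  input=b f b b f b f b $  — match b
step 4: stack=$ S S  input=f b b f b f b $  — expand S ::= f b G
step 5: stack=$ S G b f  input=f b b f b f b $  — match f
step 6: stack=$ S G b  input=b b f b f b $  — match b
step 7: stack=$ S G  input=b f b f b $  — expand G ::= epsilon
step 8: stack=$ S  input=b f b f b $  — expand S ::= F
step 9: stack=$ F  input=b f b f b $  — expand F ::= b S S
step 10: stack=$ S S b  input=b f b f b $  — match b
step 11: stack=$ S S  input=f b f b $  — expand S ::= f b G
step 12: stack=$ S G b f  input=f b f b $  — match f
step 13: stack=$ S G b  input=b f b $  — match b
step 14: stack=$ S G  input=f b $  — expand G ::= epsilon
step 15: stack=$ S  input=f b $  — expand S ::= f b G
step 16: stack=$ G b f  input=f b $  — match f
step 17: stack=$ G b  input=b $  — match b
step 18: stack=$ G  input=$  — expand G ::= epsilon
Accept reached after 18 steps.

18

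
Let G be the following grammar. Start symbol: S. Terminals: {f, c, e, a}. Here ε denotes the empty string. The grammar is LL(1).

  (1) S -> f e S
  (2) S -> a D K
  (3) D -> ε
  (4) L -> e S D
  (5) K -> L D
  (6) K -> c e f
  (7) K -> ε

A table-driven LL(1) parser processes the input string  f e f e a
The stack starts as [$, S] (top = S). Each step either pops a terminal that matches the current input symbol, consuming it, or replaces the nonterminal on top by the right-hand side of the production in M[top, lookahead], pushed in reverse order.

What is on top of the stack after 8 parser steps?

D

step 1: stack=$ S  input=f e f e a $  — expand S -> f e S
step 2: stack=$ S e f  input=f e f e a $  — match f
step 3: stack=$ S e  input=e f e a $  — match e
step 4: stack=$ S  input=f e a $  — expand S -> f e S
step 5: stack=$ S e f  input=f e a $  — match f
step 6: stack=$ S e  input=e a $  — match e
step 7: stack=$ S  input=a $  — expand S -> a D K
step 8: stack=$ K D a  input=a $  — match a
Stack after step 8: $ K D (top = D).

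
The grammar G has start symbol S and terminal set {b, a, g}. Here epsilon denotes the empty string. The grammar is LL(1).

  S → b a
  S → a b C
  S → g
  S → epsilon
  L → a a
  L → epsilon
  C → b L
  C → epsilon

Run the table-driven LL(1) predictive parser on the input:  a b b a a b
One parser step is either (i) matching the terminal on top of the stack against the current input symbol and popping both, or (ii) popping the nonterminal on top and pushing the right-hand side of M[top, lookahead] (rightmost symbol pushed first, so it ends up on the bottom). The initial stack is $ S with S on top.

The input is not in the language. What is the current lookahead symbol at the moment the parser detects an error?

b

step 1: stack=$ S  input=a b b a a b $  — expand S → a b C
step 2: stack=$ C b a  input=a b b a a b $  — match a
step 3: stack=$ C b  input=b b a a b $  — match b
step 4: stack=$ C  input=b a a b $  — expand C → b L
step 5: stack=$ L b  input=b a a b $  — match b
step 6: stack=$ L  input=a a b $  — expand L → a a
step 7: stack=$ a a  input=a a b $  — match a
step 8: stack=$ a  input=a b $  — match a
step 9: stack=$  input=b $  — error: stack empty but input remains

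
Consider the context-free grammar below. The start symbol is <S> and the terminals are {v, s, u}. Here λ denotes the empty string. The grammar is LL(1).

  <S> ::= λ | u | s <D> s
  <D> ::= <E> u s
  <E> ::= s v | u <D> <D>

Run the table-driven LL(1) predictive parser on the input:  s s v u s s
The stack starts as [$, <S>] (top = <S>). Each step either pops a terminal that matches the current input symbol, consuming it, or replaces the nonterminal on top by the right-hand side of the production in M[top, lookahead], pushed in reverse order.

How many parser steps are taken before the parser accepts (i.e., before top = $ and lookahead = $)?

9

step 1: stack=$ <S>  input=s s v u s s $  — expand <S> ::= s <D> s
step 2: stack=$ s <D> s  input=s s v u s s $  — match s
step 3: stack=$ s <D>  input=s v u s s $  — expand <D> ::= <E> u s
step 4: stack=$ s s u <E>  input=s v u s s $  — expand <E> ::= s v
step 5: stack=$ s s u v s  input=s v u s s $  — match s
step 6: stack=$ s s u v  input=v u s s $  — match v
step 7: stack=$ s s u  input=u s s $  — match u
step 8: stack=$ s s  input=s s $  — match s
step 9: stack=$ s  input=s $  — match s
Accept reached after 9 steps.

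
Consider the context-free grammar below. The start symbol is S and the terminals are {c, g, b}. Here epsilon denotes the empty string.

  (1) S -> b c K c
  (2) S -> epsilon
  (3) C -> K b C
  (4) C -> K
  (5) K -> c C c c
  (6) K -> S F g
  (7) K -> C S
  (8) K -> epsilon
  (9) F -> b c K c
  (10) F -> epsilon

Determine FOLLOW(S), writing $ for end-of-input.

{$, b, c, g}

FIRST(S): from S->b c K c we get {b}; from S->epsilon we get {epsilon}. So FIRST(S) = {epsilon, b}.
FIRST(F): from F->b c K c we get {b}; from F->epsilon we get {epsilon}. So FIRST(F) = {epsilon, b}.
FIRST(C): from C->K b C we get {b, c, g}; from C->K we get {epsilon, b, c, g}. So FIRST(C) = {epsilon, b, c, g}.
FIRST(K): from K->c C c c we get {c}; from K->S F g we get {b, g}; from K->C S we get {epsilon, b, c, g}; from K->epsilon we get {epsilon}. So FIRST(K) = {epsilon, b, c, g}.
FOLLOW(S) includes $ since S is the start symbol.
FOLLOW(F): in K->S F g, F is followed by g with FIRST {g}. Thus FOLLOW(F) = {g}.
FOLLOW(S): in K->S F g, S is followed by F g with FIRST {b, g}; in K->C S, the suffix after S is empty, so FOLLOW(S) ⊇ FOLLOW(K) = {b, c}. Thus FOLLOW(S) = {$, b, c, g}.
FOLLOW(C): in C->K b C, the suffix after C is empty (adds nothing new); in K->c C c c, C is followed by c c with FIRST {c}; in K->C S, C is followed by S with FIRST {epsilon, b}; in K->C S, the suffix after C is nullable, so FOLLOW(C) ⊇ FOLLOW(K) = {b, c}. Thus FOLLOW(C) = {b, c}.
FOLLOW(K): in S->b c K c, K is followed by c with FIRST {c}; in C->K b C, K is followed by b C with FIRST {b}; in C->K, the suffix after K is empty, so FOLLOW(K) ⊇ FOLLOW(C) = {b, c}; in F->b c K c, K is followed by c with FIRST {c}. Thus FOLLOW(K) = {b, c}.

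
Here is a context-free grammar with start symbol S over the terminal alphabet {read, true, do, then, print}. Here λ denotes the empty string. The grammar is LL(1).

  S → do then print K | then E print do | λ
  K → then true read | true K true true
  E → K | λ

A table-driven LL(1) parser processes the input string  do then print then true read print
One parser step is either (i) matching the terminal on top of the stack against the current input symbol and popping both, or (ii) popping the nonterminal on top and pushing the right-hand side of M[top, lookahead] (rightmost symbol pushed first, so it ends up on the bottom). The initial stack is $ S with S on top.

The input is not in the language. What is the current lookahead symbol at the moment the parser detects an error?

print

     Stack              Input                                 Action
  1  $ S                do then print then true read print $  expand S → do then print K
  2  $ K print then do  do then print then true read print $  match do
  3  $ K print then     then print then true read print $     match then
  4  $ K print          print then true read print $          match print
  5  $ K                then true read print $                expand K → then true read
  6  $ read true then   then true read print $                match then
  7  $ read true        true read print $                     match true
  8  $ read             read print $                          match read
  9  $                  print $                               error: stack empty but input remains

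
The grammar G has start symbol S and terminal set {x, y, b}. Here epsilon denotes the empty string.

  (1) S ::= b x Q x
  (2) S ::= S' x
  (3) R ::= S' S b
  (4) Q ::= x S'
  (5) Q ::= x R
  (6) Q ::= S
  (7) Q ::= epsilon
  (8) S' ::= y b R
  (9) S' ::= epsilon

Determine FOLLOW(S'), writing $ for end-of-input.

{b, x, y}

FIRST(S') = {epsilon, y}
FIRST(S) = {b, x, y}  (via S' x)
FIRST(R) = {b, x, y}  (via S' S b)
FIRST(Q) = {epsilon, b, x, y}  (via S)
FOLLOW(S) includes $ since S is the start symbol.
FOLLOW(Q): in S::=b x Q x, Q is followed by x with FIRST {x}. Thus FOLLOW(Q) = {x}.
FOLLOW(S): in R::=S' S b, S is followed by b with FIRST {b}; in Q::=S, the suffix after S is empty, so FOLLOW(S) ⊇ FOLLOW(Q) = {x}. Thus FOLLOW(S) = {$, b, x}.
FOLLOW(S'): in S::=S' x, S' is followed by x with FIRST {x}; in R::=S' S b, S' is followed by S b with FIRST {b, x, y}; in Q::=x S', the suffix after S' is empty, so FOLLOW(S') ⊇ FOLLOW(Q) = {x}. Thus FOLLOW(S') = {b, x, y}.
FOLLOW(R): in Q::=x R, the suffix after R is empty, so FOLLOW(R) ⊇ FOLLOW(Q) = {x}; in S'::=y b R, the suffix after R is empty, so FOLLOW(R) ⊇ FOLLOW(S') = {b, x, y}. Thus FOLLOW(R) = {b, x, y}.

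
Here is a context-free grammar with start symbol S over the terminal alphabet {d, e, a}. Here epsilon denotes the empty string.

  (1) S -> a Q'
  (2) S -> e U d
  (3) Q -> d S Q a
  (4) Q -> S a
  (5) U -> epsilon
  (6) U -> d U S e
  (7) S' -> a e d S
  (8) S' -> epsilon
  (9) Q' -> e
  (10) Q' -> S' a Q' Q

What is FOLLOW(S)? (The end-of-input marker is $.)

{$, a, d, e}

FIRST(S): from S->a Q' we get {a}; from S->e U d we get {e}. So FIRST(S) = {a, e}.
FIRST(U): from U->epsilon we get {epsilon}; from U->d U S e we get {d}. So FIRST(U) = {epsilon, d}.
FIRST(S'): from S'->a e d S we get {a}; from S'->epsilon we get {epsilon}. So FIRST(S') = {epsilon, a}.
FIRST(Q): from Q->d S Q a we get {d}; from Q->S a we get {a, e}. So FIRST(Q) = {a, d, e}.
FIRST(Q'): from Q'->e we get {e}; from Q'->S' a Q' Q we get {a}. So FIRST(Q') = {a, e}.
FOLLOW(S) includes $ since S is the start symbol.
FOLLOW(U): in S->e U d, U is followed by d with FIRST {d}; in U->d U S e, U is followed by S e with FIRST {a, e}. Thus FOLLOW(U) = {a, d, e}.
FOLLOW(S'): in Q'->S' a Q' Q, S' is followed by a Q' Q with FIRST {a}. Thus FOLLOW(S') = {a}.
FOLLOW(S): in Q->d S Q a, S is followed by Q a with FIRST {a, d, e}; in Q->S a, S is followed by a with FIRST {a}; in U->d U S e, S is followed by e with FIRST {e}; in S'->a e d S, the suffix after S is empty, so FOLLOW(S) ⊇ FOLLOW(S') = {a}. Thus FOLLOW(S) = {$, a, d, e}.
FOLLOW(Q'): in S->a Q', the suffix after Q' is empty, so FOLLOW(Q') ⊇ FOLLOW(S) = {$, a, d, e}; in Q'->S' a Q' Q, Q' is followed by Q with FIRST {a, d, e}. Thus FOLLOW(Q') = {$, a, d, e}.
FOLLOW(Q): in Q->d S Q a, Q is followed by a with FIRST {a}; in Q'->S' a Q' Q, the suffix after Q is empty, so FOLLOW(Q) ⊇ FOLLOW(Q') = {$, a, d, e}. Thus FOLLOW(Q) = {$, a, d, e}.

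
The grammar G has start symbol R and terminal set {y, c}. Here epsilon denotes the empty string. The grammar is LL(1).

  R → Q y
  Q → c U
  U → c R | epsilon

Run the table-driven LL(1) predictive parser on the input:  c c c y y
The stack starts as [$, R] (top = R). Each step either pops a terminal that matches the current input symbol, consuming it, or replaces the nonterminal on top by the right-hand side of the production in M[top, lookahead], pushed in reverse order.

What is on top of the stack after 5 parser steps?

step 1: stack=$ R  input=c c c y y $  — expand R → Q y
step 2: stack=$ y Q  input=c c c y y $  — expand Q → c U
step 3: stack=$ y U c  input=c c c y y $  — match c
step 4: stack=$ y U  input=c c y y $  — expand U → c R
step 5: stack=$ y R c  input=c c y y $  — match c
Stack after step 5: $ y R (top = R).

R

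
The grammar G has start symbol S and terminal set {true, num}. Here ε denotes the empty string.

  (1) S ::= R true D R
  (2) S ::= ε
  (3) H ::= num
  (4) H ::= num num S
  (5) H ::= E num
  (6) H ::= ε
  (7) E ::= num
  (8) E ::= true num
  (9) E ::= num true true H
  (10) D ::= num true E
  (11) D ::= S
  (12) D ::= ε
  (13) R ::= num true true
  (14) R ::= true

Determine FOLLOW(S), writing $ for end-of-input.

{$, num, true}

FIRST(E) = {num, true}
FIRST(R) = {num, true}
FIRST(S) = {ε, num, true}  (via R true D R)
FIRST(H) = {ε, num, true}  (via E num)
FIRST(D) = {ε, num, true}  (via S)
FOLLOW(S) includes $ since S is the start symbol.
FOLLOW(D): in S::=R true D R, D is followed by R with FIRST {num, true}. Thus FOLLOW(D) = {num, true}.
FOLLOW(E): in H::=E num, E is followed by num with FIRST {num}; in D::=num true E, the suffix after E is empty, so FOLLOW(E) ⊇ FOLLOW(D) = {num, true}. Thus FOLLOW(E) = {num, true}.
FOLLOW(H): in E::=num true true H, the suffix after H is empty, so FOLLOW(H) ⊇ FOLLOW(E) = {num, true}. Thus FOLLOW(H) = {num, true}.
FOLLOW(S): in H::=num num S, the suffix after S is empty, so FOLLOW(S) ⊇ FOLLOW(H) = {num, true}; in D::=S, the suffix after S is empty, so FOLLOW(S) ⊇ FOLLOW(D) = {num, true}. Thus FOLLOW(S) = {$, num, true}.
FOLLOW(R): in S::=R true D R (occurrence 1), R is followed by true D R with FIRST {true}; in S::=R true D R (occurrence 2), the suffix after R is empty, so FOLLOW(R) ⊇ FOLLOW(S) = {$, num, true}. Thus FOLLOW(R) = {$, num, true}.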